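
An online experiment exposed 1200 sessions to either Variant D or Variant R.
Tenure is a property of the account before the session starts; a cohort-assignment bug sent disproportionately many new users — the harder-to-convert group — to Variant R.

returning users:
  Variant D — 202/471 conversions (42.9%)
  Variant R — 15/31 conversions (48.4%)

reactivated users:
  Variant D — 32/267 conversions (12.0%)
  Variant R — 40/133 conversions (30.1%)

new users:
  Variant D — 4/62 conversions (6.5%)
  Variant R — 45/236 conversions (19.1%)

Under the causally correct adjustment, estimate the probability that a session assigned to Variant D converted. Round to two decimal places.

0.24

Variant R is higher inside every user tenure stratum but Variant D is higher in aggregate. Whether to stratify depends on how user tenure relates to the variant.
The imbalance in user tenure arose from how sessions were allocated, not from anything the variant did; and user tenure independently affects the outcome. The pooled gap is confounded — condition on user tenure.
Standardising Variant D to the population user tenure mix: 0.418·202/471 + 0.333·32/267 + 0.248·4/62 = 0.235.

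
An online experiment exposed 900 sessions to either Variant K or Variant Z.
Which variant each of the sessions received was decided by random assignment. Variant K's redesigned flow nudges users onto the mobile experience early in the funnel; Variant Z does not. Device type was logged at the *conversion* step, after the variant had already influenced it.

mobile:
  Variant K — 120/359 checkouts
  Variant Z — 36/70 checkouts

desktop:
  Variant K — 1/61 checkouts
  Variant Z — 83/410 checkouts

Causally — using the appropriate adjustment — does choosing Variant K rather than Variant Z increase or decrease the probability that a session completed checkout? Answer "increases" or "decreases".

Device type is recorded after the variant and is itself shifted by it — it sits on the causal path from variant to outcome. Conditioning on a mediator would strip out part of the effect we want; the pooled comparison gives the total causal effect.
Pooled: Variant K 28.8% vs Variant Z 24.8%; Variant K is higher overall.

increases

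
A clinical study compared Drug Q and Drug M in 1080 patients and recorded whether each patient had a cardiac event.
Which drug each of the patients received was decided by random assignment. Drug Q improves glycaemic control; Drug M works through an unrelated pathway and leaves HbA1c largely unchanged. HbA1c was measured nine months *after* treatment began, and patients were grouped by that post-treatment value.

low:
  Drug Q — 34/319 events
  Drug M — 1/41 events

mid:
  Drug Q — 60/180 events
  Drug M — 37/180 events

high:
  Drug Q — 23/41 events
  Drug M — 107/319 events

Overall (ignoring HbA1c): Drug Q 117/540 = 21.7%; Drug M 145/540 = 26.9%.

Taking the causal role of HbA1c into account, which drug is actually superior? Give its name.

Drug Q

HbA1c here is a post-treatment variable shaped by the drug; conditioning on it would introduce bias rather than remove it. The overall comparison is the causal one.
Pooled: Drug Q 21.7% vs Drug M 26.9%; Drug Q is lower overall.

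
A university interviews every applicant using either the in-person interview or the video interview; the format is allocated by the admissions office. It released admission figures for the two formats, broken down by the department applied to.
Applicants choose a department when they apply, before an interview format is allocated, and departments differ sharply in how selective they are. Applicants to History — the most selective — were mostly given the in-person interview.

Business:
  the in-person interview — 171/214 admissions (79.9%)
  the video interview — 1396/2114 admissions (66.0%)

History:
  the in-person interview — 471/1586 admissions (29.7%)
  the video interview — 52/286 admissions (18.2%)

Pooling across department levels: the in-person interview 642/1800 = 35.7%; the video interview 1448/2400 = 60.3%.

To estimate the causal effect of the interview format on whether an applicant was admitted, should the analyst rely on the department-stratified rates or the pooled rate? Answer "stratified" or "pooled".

stratified

the in-person interview is higher inside every department stratum but the video interview is higher in aggregate. Whether to stratify depends on how department relates to the interview format.
Since department is a pre-existing factor (not a product of the interview format) and it affects the outcome on its own, it is a confounder. The stratified rates, not the pooled rate, identify the causal effect.
Within each level — Business: 79.9% vs 66.0%; History: 29.7% vs 18.2% — the in-person interview is higher every time.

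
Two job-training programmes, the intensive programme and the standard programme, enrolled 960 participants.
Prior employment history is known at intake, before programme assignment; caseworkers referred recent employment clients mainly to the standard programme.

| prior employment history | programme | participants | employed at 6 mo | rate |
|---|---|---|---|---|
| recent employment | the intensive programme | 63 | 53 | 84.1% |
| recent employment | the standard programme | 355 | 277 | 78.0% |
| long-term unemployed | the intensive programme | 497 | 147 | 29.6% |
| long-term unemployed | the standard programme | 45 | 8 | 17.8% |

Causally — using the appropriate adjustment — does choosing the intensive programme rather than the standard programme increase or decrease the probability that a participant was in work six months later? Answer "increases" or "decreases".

increases

Prior employment history satisfies the back-door criterion: it is not a descendant of the programme, and it blocks the spurious path from programme to outcome. Adjusting for it (i.e., using the within-prior employment history rates) gives the causal effect.
Within each level — recent employment: 84.1% vs 78.0%; long-term unemployed: 29.6% vs 17.8% — the intensive programme is higher every time.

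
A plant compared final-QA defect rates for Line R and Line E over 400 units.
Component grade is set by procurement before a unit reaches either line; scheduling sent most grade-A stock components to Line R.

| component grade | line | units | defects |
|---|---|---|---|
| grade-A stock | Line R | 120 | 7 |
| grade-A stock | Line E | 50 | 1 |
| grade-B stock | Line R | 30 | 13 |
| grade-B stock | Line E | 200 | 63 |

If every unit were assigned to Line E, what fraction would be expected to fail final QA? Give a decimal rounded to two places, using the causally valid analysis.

0.19

Since component grade is a pre-existing factor (not a product of the line) and it affects the outcome on its own, it is a confounder. The stratified rates, not the pooled rate, identify the causal effect.
Standardising Line E to the population component grade mix: 0.425·1/50 + 0.575·63/200 = 0.190.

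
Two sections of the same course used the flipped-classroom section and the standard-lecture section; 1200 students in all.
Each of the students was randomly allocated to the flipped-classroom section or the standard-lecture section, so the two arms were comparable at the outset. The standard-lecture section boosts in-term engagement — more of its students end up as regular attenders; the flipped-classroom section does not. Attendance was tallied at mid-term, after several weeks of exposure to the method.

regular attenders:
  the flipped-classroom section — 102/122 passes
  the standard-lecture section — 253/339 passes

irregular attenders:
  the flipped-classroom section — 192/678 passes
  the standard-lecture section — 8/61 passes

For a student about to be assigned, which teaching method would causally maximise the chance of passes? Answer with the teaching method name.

The stratified and pooled comparisons disagree (the flipped-classroom section wins within each mid-term attendance; the standard-lecture section wins overall), so the answer turns on the causal role of mid-term attendance.
Because the teaching method influences mid-term attendance, mid-term attendance is a post-treatment mediator, not a confounder. Stratifying on it would bias the estimate; the causal effect is the crude pooled difference.
Pooled: the flipped-classroom section 36.8% vs the standard-lecture section 65.2%; the standard-lecture section is higher overall.

the standard-lecture section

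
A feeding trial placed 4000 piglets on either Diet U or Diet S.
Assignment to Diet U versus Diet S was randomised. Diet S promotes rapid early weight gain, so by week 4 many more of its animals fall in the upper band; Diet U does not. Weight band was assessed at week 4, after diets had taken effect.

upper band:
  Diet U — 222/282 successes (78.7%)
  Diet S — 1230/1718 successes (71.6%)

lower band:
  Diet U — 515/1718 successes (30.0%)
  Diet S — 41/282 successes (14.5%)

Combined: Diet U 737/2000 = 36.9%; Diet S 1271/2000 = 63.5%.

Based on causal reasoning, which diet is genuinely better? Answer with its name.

The stratified and pooled comparisons disagree (Diet U wins within each week-4 weight band; Diet S wins overall), so the answer turns on the causal role of week-4 weight band.
Week-4 weight band is downstream of the diet. One should not condition on a consequence of treatment, so the overall rates are the right comparison.
Pooled: Diet U 36.9% vs Diet S 63.5%; Diet S is higher overall.

Diet S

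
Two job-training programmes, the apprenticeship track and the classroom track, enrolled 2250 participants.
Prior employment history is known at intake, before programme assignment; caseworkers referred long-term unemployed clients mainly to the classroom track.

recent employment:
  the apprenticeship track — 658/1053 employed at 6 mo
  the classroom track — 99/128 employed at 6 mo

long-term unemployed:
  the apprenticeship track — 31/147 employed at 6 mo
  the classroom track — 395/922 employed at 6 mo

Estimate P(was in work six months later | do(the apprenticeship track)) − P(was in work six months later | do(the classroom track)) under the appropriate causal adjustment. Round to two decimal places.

-0.18

Nothing the programme does changes prior employment history; the imbalance is an allocation artefact. With prior employment history also predicting the outcome, the pooled figure is confounded, and the within-stratum comparison is the causal one.
Adjusting over the population distribution of prior employment history: 0.525·(0.625−0.773) + 0.475·(0.211−0.428) = -0.181.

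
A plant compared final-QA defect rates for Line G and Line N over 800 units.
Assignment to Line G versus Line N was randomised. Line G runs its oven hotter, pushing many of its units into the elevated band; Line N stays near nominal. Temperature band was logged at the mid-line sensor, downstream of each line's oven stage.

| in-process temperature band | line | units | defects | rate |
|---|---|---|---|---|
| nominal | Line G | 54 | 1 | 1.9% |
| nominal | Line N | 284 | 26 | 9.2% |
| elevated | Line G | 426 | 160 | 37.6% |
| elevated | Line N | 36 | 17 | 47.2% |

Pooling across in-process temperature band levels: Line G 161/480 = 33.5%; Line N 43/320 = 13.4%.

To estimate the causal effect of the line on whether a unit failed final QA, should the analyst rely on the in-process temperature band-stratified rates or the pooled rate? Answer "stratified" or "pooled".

pooled

In-process temperature band lies on the pathway line → in-process temperature band → outcome, so adjusting for it blocks the indirect effect. For the total causal effect of line, use the unadjusted pooled rates.
Pooled: Line G 33.5% vs Line N 13.4%; Line N is lower overall.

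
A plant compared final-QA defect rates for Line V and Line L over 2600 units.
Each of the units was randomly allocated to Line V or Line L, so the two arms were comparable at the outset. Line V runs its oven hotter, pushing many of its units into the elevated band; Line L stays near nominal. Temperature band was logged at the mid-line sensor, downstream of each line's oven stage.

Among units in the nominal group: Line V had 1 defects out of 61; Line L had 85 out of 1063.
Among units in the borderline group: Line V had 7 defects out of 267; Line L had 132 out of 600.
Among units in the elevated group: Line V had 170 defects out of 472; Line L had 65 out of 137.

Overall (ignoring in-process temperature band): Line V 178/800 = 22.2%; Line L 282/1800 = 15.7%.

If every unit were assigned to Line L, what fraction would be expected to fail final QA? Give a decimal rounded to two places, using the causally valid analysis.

In-process temperature band here is a post-treatment variable shaped by the line; conditioning on it would introduce bias rather than remove it. The overall comparison is the causal one.
So P(outcome | do(Line L)) is just the pooled rate for Line L: 282/1800 = 0.157.

0.16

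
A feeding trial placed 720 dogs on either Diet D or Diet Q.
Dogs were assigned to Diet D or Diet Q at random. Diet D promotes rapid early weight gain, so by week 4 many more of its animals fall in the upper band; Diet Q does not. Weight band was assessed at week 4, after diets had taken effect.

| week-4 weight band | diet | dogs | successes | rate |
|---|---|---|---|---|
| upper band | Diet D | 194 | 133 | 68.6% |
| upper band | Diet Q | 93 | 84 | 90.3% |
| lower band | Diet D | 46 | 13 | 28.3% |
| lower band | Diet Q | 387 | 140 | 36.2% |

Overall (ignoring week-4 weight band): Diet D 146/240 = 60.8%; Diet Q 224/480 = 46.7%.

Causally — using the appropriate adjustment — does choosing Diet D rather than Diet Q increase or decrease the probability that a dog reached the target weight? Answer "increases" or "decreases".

increases

Within every week-4 weight band level Diet Q has the higher rate, yet pooled Diet D does — Simpson's reversal.
The distribution of week-4 weight band is itself part of what the diet does — it is an intermediate outcome. Holding it fixed would remove that part of the effect; the total effect is the pooled difference.
Pooled: Diet D 60.8% vs Diet Q 46.7%; Diet D is higher overall.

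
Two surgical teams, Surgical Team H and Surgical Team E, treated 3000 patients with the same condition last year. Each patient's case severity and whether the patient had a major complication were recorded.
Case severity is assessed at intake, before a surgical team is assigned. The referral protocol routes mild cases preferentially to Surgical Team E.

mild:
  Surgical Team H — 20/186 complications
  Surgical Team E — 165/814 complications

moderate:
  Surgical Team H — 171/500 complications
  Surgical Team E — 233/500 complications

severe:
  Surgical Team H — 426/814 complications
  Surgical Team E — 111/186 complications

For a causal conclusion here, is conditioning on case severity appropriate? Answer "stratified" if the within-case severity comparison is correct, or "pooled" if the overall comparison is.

Surgical Team H is lower inside every case severity stratum but Surgical Team E is lower in aggregate. Whether to stratify depends on how case severity relates to the surgical team.
Since case severity is a pre-existing factor (not a product of the surgical team) and it affects the outcome on its own, it is a confounder. The stratified rates, not the pooled rate, identify the causal effect.
Within each level — mild: 10.8% vs 20.3%; moderate: 34.2% vs 46.6%; severe: 52.3% vs 59.7% — Surgical Team H is lower every time.

stratified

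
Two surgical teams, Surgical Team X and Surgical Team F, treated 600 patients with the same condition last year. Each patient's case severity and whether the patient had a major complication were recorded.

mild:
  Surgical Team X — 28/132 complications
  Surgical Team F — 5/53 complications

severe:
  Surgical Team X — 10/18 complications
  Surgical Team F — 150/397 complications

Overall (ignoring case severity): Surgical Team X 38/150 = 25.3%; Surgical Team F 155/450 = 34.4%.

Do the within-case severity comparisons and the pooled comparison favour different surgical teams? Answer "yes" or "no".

Within each case severity level (mild 21.2% vs 9.4%; severe 55.6% vs 37.8%), Surgical Team F has the lower rate every time. Pooled: 25.3% vs 34.4% — Surgical Team X has the lower rate overall. The two comparisons disagree.

yes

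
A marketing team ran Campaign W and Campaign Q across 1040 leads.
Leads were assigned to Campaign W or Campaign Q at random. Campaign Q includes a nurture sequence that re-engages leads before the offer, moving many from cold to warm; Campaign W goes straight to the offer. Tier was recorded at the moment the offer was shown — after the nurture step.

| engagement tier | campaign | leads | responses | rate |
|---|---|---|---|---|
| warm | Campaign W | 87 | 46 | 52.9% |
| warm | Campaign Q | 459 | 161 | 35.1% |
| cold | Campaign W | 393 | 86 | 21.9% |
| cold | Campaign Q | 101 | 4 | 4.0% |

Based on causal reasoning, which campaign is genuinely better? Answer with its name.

Campaign W is higher inside every engagement tier stratum but Campaign Q is higher in aggregate. Whether to stratify depends on how engagement tier relates to the campaign.
Because the campaign influences engagement tier, engagement tier is a post-treatment mediator, not a confounder. Stratifying on it would bias the estimate; the causal effect is the crude pooled difference.
Pooled: Campaign W 27.5% vs Campaign Q 29.5%; Campaign Q is higher overall.

Campaign Q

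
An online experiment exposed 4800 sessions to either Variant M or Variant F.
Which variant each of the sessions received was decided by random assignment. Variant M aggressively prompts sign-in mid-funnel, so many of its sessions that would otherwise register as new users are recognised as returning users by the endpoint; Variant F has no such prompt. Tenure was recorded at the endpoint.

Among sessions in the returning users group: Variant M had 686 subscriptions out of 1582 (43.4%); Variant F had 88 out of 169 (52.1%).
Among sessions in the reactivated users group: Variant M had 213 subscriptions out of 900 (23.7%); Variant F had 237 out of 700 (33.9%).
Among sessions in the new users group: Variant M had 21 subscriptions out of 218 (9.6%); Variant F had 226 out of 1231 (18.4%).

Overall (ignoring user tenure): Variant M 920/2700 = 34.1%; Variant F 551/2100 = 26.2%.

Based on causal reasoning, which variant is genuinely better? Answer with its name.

User tenure here is a post-treatment variable shaped by the variant; conditioning on it would introduce bias rather than remove it. The overall comparison is the causal one.
Pooled: Variant M 34.1% vs Variant F 26.2%; Variant M is higher overall.

Variant M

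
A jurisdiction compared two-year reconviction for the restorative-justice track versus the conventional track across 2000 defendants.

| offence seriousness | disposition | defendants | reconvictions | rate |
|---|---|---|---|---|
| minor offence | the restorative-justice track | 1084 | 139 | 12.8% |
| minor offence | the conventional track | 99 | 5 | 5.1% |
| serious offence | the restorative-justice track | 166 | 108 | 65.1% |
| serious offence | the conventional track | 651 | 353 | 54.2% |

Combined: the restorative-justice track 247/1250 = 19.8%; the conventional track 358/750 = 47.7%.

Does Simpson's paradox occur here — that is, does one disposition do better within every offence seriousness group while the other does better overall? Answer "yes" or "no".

Within each offence seriousness level (minor offence 12.8% vs 5.1%; serious offence 65.1% vs 54.2%), the conventional track has the lower rate every time. Pooled: 19.8% vs 47.7% — the restorative-justice track has the lower rate overall. The two comparisons disagree.

yes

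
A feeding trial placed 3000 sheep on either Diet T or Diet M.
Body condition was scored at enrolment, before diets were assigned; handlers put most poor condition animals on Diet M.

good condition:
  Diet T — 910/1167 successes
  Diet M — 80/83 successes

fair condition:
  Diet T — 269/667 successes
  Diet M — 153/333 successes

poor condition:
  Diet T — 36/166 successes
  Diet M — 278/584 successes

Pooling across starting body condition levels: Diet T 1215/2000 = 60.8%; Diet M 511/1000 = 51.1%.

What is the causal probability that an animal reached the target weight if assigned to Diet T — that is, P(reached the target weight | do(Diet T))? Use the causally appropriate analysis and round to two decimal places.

Within every starting body condition level Diet M has the higher rate, yet pooled Diet T does — Simpson's reversal.
Nothing the diet does changes starting body condition; the imbalance is an allocation artefact. With starting body condition also predicting the outcome, the pooled figure is confounded, and the within-stratum comparison is the causal one.
Standardising Diet T to the population starting body condition mix: 0.417·910/1167 + 0.333·269/667 + 0.250·36/166 = 0.514.

0.51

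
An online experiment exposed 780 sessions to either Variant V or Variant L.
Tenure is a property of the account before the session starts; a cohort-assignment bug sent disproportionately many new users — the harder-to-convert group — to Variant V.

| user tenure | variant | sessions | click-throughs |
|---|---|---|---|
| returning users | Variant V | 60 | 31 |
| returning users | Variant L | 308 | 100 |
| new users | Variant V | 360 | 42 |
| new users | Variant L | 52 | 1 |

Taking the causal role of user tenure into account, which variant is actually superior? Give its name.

Variant V

Since user tenure is a pre-existing factor (not a product of the variant) and it affects the outcome on its own, it is a confounder. The stratified rates, not the pooled rate, identify the causal effect.
Within each level — returning users: 51.7% vs 32.5%; new users: 11.7% vs 1.9% — Variant V is higher every time.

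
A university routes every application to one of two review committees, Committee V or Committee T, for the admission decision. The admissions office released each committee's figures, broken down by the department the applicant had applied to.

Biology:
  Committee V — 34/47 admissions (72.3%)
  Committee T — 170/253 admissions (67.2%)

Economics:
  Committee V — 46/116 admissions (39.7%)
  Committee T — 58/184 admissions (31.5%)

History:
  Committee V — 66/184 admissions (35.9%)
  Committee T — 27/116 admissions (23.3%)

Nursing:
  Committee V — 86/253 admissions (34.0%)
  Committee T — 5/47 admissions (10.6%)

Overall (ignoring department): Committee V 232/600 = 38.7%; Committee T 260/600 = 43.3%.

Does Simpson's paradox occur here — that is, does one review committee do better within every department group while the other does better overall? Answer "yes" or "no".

yes

Within each department level (Biology 72.3% vs 67.2%; Economics 39.7% vs 31.5%; History 35.9% vs 23.3%; Nursing 34.0% vs 10.6%), Committee V has the higher rate every time. Pooled: 38.7% vs 43.3% — Committee T has the higher rate overall. The two comparisons disagree.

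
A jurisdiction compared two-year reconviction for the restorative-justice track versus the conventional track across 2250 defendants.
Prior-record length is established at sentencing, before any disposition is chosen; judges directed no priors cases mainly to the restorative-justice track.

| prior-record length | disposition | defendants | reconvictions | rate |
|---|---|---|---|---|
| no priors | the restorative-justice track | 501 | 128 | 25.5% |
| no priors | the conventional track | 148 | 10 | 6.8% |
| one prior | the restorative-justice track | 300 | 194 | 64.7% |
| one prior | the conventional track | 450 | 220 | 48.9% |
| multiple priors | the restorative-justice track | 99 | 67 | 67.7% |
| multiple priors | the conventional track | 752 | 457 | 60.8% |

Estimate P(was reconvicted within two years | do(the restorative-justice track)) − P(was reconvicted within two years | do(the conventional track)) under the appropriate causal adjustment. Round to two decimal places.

+0.13

Nothing the disposition does changes prior-record length; the imbalance is an allocation artefact. With prior-record length also predicting the outcome, the pooled figure is confounded, and the within-stratum comparison is the causal one.
Adjusting over the population distribution of prior-record length: 0.288·(0.255−0.068) + 0.333·(0.647−0.489) + 0.378·(0.677−0.608) = +0.133.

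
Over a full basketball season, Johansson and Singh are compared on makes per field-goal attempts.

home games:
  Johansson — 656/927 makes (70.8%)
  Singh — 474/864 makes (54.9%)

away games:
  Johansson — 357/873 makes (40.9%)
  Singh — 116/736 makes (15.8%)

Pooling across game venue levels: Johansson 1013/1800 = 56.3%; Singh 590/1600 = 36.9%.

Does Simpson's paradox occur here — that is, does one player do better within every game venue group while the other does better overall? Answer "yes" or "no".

Within each game venue level (home games 70.8% vs 54.9%; away games 40.9% vs 15.8%), Johansson has the higher rate every time. Pooled: 56.3% vs 36.9% — Johansson has the higher rate overall. They agree.

no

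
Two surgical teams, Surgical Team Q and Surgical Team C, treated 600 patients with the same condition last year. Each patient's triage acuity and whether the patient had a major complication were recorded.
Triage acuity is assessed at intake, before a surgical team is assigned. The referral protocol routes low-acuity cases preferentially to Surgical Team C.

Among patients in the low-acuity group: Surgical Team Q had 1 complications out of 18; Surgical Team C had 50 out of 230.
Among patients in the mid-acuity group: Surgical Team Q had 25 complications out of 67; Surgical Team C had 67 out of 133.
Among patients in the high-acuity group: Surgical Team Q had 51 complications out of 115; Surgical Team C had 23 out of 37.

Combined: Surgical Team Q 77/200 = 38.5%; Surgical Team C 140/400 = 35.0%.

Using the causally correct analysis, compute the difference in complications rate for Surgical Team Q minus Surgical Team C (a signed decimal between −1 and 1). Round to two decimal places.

-0.16

Within every triage acuity level Surgical Team Q has the lower rate, yet pooled Surgical Team C does — Simpson's reversal.
Nothing the surgical team does changes triage acuity; the imbalance is an allocation artefact. With triage acuity also predicting the outcome, the pooled figure is confounded, and the within-stratum comparison is the causal one.
Adjusting over the population distribution of triage acuity: 0.413·(0.056−0.217) + 0.333·(0.373−0.504) + 0.253·(0.443−0.622) = -0.156.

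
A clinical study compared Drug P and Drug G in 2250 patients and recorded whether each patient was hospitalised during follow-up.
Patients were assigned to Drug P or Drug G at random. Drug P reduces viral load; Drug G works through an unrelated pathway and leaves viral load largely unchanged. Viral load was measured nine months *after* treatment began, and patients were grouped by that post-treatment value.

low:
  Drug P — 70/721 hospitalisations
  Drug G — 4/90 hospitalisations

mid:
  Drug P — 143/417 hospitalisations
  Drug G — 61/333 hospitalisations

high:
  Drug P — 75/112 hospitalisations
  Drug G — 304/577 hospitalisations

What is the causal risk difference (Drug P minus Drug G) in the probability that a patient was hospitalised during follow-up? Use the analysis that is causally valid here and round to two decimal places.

Drug G is lower inside every viral load stratum but Drug P is lower in aggregate. Whether to stratify depends on how viral load relates to the drug.
Viral load is recorded after the drug and is itself shifted by it — it sits on the causal path from drug to outcome. Conditioning on a mediator would strip out part of the effect we want; the pooled comparison gives the total causal effect.
The causal difference is the pooled difference: 0.230 − 0.369 = -0.139.

-0.14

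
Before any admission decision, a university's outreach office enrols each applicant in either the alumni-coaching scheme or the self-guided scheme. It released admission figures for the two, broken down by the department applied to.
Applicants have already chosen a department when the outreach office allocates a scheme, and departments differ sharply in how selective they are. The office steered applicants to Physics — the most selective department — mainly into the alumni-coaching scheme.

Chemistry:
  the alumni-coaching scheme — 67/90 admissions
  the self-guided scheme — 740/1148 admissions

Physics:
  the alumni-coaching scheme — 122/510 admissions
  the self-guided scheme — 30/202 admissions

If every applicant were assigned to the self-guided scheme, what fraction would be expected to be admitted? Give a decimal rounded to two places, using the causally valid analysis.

0.46

The department-specific comparison favours the alumni-coaching scheme throughout, but the pooled figures favour the self-guided scheme. The question is whether to condition on department.
Department is set before the outreach scheme has any effect — it is not caused by the outreach scheme — and it independently drives the outcome. That makes it a confounder, so the causal comparison is within department levels.
Standardising the self-guided scheme to the population department mix: 0.635·740/1148 + 0.365·30/202 = 0.463.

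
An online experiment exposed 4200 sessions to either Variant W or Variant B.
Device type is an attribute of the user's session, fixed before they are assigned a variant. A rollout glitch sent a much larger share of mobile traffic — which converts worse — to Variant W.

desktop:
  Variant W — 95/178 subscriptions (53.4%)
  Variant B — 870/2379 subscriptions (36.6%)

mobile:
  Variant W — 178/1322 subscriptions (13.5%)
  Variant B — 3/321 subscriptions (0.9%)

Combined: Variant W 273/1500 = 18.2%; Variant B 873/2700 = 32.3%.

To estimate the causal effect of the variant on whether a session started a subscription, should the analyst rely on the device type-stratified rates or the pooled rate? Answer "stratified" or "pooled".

stratified

Nothing the variant does changes device type; the imbalance is an allocation artefact. With device type also predicting the outcome, the pooled figure is confounded, and the within-stratum comparison is the causal one.
Within each level — desktop: 53.4% vs 36.6%; mobile: 13.5% vs 0.9% — Variant W is higher every time.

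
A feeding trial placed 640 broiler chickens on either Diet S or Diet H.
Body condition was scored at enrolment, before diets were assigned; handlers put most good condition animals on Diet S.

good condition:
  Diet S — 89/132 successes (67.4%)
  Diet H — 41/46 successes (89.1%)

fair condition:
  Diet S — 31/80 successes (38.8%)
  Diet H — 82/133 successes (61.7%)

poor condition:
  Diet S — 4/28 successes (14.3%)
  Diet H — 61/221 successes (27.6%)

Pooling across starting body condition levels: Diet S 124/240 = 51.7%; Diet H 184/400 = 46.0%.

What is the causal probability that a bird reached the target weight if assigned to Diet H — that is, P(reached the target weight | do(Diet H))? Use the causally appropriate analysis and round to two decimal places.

The stratified and pooled comparisons disagree (Diet H wins within each starting body condition; Diet S wins overall), so the answer turns on the causal role of starting body condition.
Here starting body condition is a common cause — it drives both which diet a case falls under and the outcome. The crude comparison mixes populations; the stratum-specific rates are the causally relevant ones.
Standardising Diet H to the population starting body condition mix: 0.278·41/46 + 0.333·82/133 + 0.389·61/221 = 0.560.

0.56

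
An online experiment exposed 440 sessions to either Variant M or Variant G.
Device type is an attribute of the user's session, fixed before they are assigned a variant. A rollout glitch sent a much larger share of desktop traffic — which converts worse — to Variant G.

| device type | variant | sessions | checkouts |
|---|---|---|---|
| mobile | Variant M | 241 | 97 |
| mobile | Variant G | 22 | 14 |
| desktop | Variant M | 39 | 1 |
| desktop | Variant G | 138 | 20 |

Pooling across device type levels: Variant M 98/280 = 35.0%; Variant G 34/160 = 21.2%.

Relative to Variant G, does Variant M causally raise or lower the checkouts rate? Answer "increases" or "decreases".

Here device type is a common cause — it drives both which variant a case falls under and the outcome. The crude comparison mixes populations; the stratum-specific rates are the causally relevant ones.
Within each level — mobile: 40.2% vs 63.6%; desktop: 2.6% vs 14.5% — Variant G is higher every time.

decreases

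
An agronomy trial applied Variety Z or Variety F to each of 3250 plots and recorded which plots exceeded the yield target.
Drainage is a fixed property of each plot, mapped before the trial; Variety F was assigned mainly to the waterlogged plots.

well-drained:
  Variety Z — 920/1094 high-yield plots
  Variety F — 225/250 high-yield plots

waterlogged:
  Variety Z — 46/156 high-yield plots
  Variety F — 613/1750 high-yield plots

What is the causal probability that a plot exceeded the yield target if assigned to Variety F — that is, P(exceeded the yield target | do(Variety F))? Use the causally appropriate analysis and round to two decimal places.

Nothing the variety does changes field drainage; the imbalance is an allocation artefact. With field drainage also predicting the outcome, the pooled figure is confounded, and the within-stratum comparison is the causal one.
Standardising Variety F to the population field drainage mix: 0.414·225/250 + 0.586·613/1750 = 0.578.

0.58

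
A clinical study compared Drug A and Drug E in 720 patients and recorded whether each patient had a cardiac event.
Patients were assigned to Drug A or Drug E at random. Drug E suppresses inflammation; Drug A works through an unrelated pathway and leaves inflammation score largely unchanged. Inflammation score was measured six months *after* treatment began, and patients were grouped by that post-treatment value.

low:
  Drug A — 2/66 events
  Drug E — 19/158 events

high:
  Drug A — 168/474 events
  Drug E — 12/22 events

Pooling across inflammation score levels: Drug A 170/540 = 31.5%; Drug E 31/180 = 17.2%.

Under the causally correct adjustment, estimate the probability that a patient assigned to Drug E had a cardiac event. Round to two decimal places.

0.17

The distribution of inflammation score is itself part of what the drug does — it is an intermediate outcome. Holding it fixed would remove that part of the effect; the total effect is the pooled difference.
So P(outcome | do(Drug E)) is just the pooled rate for Drug E: 31/180 = 0.172.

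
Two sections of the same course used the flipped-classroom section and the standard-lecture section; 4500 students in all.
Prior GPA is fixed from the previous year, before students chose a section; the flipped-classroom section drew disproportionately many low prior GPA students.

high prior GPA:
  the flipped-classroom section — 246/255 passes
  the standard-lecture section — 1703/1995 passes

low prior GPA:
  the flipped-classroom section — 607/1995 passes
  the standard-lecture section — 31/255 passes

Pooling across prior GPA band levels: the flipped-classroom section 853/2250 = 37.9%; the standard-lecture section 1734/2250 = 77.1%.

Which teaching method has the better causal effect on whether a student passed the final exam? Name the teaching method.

The stratified and pooled comparisons disagree (the flipped-classroom section wins within each prior GPA band; the standard-lecture section wins overall), so the answer turns on the causal role of prior GPA band.
The imbalance in prior GPA band arose from how students were allocated, not from anything the teaching method did; and prior GPA band independently affects the outcome. The pooled gap is confounded — condition on prior GPA band.
Within each level — high prior GPA: 96.5% vs 85.4%; low prior GPA: 30.4% vs 12.2% — the flipped-classroom section is higher every time.

the flipped-classroom section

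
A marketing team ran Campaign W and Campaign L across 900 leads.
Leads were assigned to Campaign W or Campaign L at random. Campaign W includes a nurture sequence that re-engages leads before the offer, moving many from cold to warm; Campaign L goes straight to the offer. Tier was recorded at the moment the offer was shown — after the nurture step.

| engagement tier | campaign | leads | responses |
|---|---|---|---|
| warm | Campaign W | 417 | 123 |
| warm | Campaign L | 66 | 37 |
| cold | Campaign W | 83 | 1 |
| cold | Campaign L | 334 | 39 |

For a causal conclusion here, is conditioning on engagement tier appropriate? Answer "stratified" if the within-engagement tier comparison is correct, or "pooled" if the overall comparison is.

pooled

The engagement tier-specific comparison favours Campaign L throughout, but the pooled figures favour Campaign W. The question is whether to condition on engagement tier.
Engagement tier here is a post-treatment variable shaped by the campaign; conditioning on it would introduce bias rather than remove it. The overall comparison is the causal one.
Pooled: Campaign W 24.8% vs Campaign L 19.0%; Campaign W is higher overall.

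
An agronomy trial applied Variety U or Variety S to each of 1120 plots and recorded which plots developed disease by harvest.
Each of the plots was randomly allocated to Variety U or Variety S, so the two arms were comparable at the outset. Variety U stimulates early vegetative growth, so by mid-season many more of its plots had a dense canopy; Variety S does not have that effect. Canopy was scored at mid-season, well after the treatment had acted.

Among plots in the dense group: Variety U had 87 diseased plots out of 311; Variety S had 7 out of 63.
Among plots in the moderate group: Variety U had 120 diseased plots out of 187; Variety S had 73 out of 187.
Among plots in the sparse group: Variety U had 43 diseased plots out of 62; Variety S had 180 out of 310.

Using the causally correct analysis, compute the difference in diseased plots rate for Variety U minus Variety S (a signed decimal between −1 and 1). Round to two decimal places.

-0.02

Mid-season canopy here is a post-treatment variable shaped by the variety; conditioning on it would introduce bias rather than remove it. The overall comparison is the causal one.
The causal difference is the pooled difference: 0.446 − 0.464 = -0.018.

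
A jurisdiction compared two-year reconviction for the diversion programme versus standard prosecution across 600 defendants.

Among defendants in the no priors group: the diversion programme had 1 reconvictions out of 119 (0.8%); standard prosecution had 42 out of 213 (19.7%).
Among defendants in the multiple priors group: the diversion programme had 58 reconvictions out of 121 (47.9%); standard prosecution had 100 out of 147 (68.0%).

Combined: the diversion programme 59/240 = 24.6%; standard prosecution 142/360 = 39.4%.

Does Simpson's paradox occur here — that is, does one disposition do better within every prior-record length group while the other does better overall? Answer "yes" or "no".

Within each prior-record length level (no priors 0.8% vs 19.7%; multiple priors 47.9% vs 68.0%), the diversion programme has the lower rate every time. Pooled: 24.6% vs 39.4% — the diversion programme has the lower rate overall. They agree.

no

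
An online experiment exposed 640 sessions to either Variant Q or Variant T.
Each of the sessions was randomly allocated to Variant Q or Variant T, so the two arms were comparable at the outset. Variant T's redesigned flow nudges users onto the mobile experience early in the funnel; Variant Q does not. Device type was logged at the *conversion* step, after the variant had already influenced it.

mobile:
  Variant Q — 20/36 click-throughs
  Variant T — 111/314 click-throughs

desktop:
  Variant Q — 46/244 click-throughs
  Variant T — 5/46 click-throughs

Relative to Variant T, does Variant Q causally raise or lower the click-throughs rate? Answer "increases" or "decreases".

decreases

Device type here is a post-treatment variable shaped by the variant; conditioning on it would introduce bias rather than remove it. The overall comparison is the causal one.
Pooled: Variant Q 23.6% vs Variant T 32.2%; Variant T is higher overall.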